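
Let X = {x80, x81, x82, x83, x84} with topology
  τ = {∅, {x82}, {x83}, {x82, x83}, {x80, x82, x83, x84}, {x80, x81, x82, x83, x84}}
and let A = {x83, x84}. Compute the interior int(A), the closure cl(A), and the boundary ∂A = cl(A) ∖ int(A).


int(A) = {x83}, cl(A) = {x80, x81, x83, x84}, ∂A = {x80, x81, x84}.

Closed sets in (X, τ) are complements of opens:
  closed(X, τ) = {∅, {x81}, {x80, x81, x84}, {x80, x81, x82, x84}, {x80, x81, x83, x84}, {x80, x81, x82, x83, x84}}.
int(A) = ⋃ {U ∈ τ : U ⊆ A}. Opens contained in A: ∅, {x83}.
Taking the union of these: int(A) = {x83}.
cl(A) = ⋂ {C closed : A ⊆ C}. Closed sets containing A: {x80, x81, x83, x84}, {x80, x81, x82, x83, x84}.
Intersecting these: cl(A) = {x80, x81, x83, x84}.
∂A = cl(A) ∖ int(A) = {x80, x81, x83, x84} ∖ {x83} = {x80, x81, x84}.


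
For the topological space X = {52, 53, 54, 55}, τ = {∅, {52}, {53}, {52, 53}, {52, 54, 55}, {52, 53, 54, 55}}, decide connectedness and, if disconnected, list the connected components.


(X, τ) is disconnected; components = [{53}, {52, 54, 55}].

Find clopen sets (U ∈ τ with X ∖ U ∈ τ):
  U = ∅, X ∖ U = {52, 53, 54, 55} — both open, so U is clopen.
  U = {53}, X ∖ U = {52, 54, 55} — both open, so U is clopen.
  U = {52, 54, 55}, X ∖ U = {53} — both open, so U is clopen.
  U = {52, 53, 54, 55}, X ∖ U = ∅ — both open, so U is clopen.
Nontrivial clopen(s) exist: e.g. {52, 54, 55}. So (X, τ) is disconnected.
Compute connected components by grouping points that agree on all clopens:
  component: {53}
  component: {52, 54, 55}


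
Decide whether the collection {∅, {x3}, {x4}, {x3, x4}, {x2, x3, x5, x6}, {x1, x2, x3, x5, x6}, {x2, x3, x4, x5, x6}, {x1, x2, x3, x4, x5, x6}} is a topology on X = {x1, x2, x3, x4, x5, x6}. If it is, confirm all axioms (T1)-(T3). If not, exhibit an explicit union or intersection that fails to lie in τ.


τ IS a topology on X.

Axiom (T1): ∅ ∈ τ? Yes; X ∈ τ? Yes.
Axiom (T2/T3): check pairwise unions and intersections of members of τ.
All pairwise intersections and unions checked — each lies in τ. Therefore τ satisfies (T1), (T2), (T3): it IS a topology on X.


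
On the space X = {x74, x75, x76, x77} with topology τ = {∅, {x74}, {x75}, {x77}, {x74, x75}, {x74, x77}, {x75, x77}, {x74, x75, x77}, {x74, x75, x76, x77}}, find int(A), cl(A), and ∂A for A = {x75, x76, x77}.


int(A) = {x75, x77}, cl(A) = {x75, x76, x77}, ∂A = {x76}.

Closed sets in (X, τ) are complements of opens:
  closed(X, τ) = {∅, {x76}, {x74, x76}, {x75, x76}, {x76, x77}, {x74, x75, x76}, {x74, x76, x77}, {x75, x76, x77}, {x74, x75, x76, x77}}.
int(A) = ⋃ {U ∈ τ : U ⊆ A}. Opens contained in A: ∅, {x75}, {x77}, {x75, x77}.
Taking the union of these: int(A) = {x75, x77}.
cl(A) = ⋂ {C closed : A ⊆ C}. Closed sets containing A: {x75, x76, x77}, {x74, x75, x76, x77}.
Intersecting these: cl(A) = {x75, x76, x77}.
∂A = cl(A) ∖ int(A) = {x75, x76, x77} ∖ {x75, x77} = {x76}.


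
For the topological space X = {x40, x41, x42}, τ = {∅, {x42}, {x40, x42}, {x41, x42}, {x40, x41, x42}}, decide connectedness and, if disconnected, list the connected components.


(X, τ) is connected.

Find clopen sets (U ∈ τ with X ∖ U ∈ τ):
  U = ∅, X ∖ U = {x40, x41, x42} — both open, so U is clopen.
  U = {x40, x41, x42}, X ∖ U = ∅ — both open, so U is clopen.
Only trivial clopens (∅ and X) exist, so (X, τ) is connected.
Compute connected components by grouping points that agree on all clopens:
  component: {x40, x41, x42}


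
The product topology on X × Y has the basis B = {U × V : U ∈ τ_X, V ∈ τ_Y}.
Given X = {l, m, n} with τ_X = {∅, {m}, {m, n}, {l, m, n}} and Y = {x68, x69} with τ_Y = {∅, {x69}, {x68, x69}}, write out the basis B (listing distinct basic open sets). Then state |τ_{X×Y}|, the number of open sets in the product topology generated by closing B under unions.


Basis B = {∅ × ∅, {m} × {x69}, {m} × {x68, x69}, {m, n} × {x69}, {l, m, n} × {x69}, {m, n} × {x68, x69}, {l, m, n} × {x68, x69}}; |τ_{X×Y}| = 10.

Enumerate products U × V with U ∈ τ_X, V ∈ τ_Y (deduplicated):
  ∅ × ∅ = {} (∅)
  {m} × {x69} = {(m,x69)}
  {m} × {x68, x69} = {(m,x68), (m,x69)}
  {m, n} × {x69} = {(m,x69), (n,x69)}
  {l, m, n} × {x69} = {(l,x69), (m,x69), (n,x69)}
  {m, n} × {x68, x69} = {(m,x68), (m,x69), (n,x68), (n,x69)}
  {l, m, n} × {x68, x69} = {(l,x68), (l,x69), (m,x68), (m,x69), (n,x68), (n,x69)}
These 7 distinct sets form the basis B.
Close under arbitrary unions to get τ_{X×Y}; counting gives |τ_{X×Y}| = 10.


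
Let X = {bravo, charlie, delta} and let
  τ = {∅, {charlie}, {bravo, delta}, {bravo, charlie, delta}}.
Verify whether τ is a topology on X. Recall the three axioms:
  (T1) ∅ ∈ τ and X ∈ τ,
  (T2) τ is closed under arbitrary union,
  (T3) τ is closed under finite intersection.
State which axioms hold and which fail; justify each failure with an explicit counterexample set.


τ IS a topology on X.

Axiom (T1): ∅ ∈ τ? Yes; X ∈ τ? Yes.
Axiom (T2/T3): check pairwise unions and intersections of members of τ.
All pairwise intersections and unions checked — each lies in τ. Therefore τ satisfies (T1), (T2), (T3): it IS a topology on X.


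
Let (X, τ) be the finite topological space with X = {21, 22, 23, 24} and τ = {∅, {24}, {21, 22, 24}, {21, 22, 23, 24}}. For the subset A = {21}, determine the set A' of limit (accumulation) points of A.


A' = {22, 23}

For each x ∈ X, list the open sets U ∈ τ with x ∈ U, then check whether U ∩ (A ∖ {x}) ≠ ∅ for every such U.
  x = 21: open {21, 22, 24} ∋ x has {21, 22, 24} ∩ (A ∖ {21}) = ∅, so x is NOT a limit point.
  x = 22: opens ∋ x are {21, 22, 24}, {21, 22, 23, 24}; each meets A ∖ {22}, so x IS a limit point.
  x = 23: opens ∋ x are {21, 22, 23, 24}; each meets A ∖ {23}, so x IS a limit point.
  x = 24: open {24} ∋ x has {24} ∩ (A ∖ {24}) = ∅, so x is NOT a limit point.
Collecting: A' = {22, 23}.


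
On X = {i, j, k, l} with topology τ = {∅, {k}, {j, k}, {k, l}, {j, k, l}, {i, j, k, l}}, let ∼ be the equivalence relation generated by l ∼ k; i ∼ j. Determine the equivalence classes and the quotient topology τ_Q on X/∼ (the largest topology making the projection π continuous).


X/∼ = {[i=j], [k=l]}; |τ_Q| = 3.

Equivalence classes: [i=j], [k=l].
Quotient map π: X → X/∼ sends i ↦ [i=j], j ↦ [i=j], k ↦ [k=l], l ↦ [k=l].
For each subset V ⊆ X/∼, compute π^{-1}(V) ⊆ X and check whether π^{-1}(V) ∈ τ. V is open in τ_Q iff π^{-1}(V) ∈ τ.
  V = {}: π^{-1}(V) = ∅ ∈ τ ✓.
  V = {[i=j]}: π^{-1}(V) = {i, j} ∉ τ ✗.
  V = {[k=l]}: π^{-1}(V) = {k, l} ∈ τ ✓.
  V = {[i=j], [k=l]}: π^{-1}(V) = {i, j, k, l} ∈ τ ✓.
Open sets in the quotient: τ_Q = {{}, {[k=l]}, {[i=j], [k=l]}} (3 elements).


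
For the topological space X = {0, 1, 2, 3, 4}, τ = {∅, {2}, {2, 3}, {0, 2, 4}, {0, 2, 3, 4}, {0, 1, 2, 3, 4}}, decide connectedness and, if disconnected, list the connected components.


(X, τ) is connected.

Find clopen sets (U ∈ τ with X ∖ U ∈ τ):
  U = ∅, X ∖ U = {0, 1, 2, 3, 4} — both open, so U is clopen.
  U = {0, 1, 2, 3, 4}, X ∖ U = ∅ — both open, so U is clopen.
Only trivial clopens (∅ and X) exist, so (X, τ) is connected.
Compute connected components by grouping points that agree on all clopens:
  component: {0, 1, 2, 3, 4}


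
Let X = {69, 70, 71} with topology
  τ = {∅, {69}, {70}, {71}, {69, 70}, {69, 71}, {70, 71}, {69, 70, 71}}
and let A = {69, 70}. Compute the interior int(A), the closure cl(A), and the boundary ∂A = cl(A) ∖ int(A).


int(A) = {69, 70}, cl(A) = {69, 70}, ∂A = ∅.

Closed sets in (X, τ) are complements of opens:
  closed(X, τ) = {∅, {69}, {70}, {71}, {69, 70}, {69, 71}, {70, 71}, {69, 70, 71}}.
int(A) = ⋃ {U ∈ τ : U ⊆ A}. Opens contained in A: ∅, {69}, {70}, {69, 70}.
Taking the union of these: int(A) = {69, 70}.
cl(A) = ⋂ {C closed : A ⊆ C}. Closed sets containing A: {69, 70}, {69, 70, 71}.
Intersecting these: cl(A) = {69, 70}.
∂A = cl(A) ∖ int(A) = {69, 70} ∖ {69, 70} = ∅.


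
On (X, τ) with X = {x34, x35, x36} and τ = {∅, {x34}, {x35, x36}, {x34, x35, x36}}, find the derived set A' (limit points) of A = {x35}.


A' = {x36}

For each x ∈ X, list the open sets U ∈ τ with x ∈ U, then check whether U ∩ (A ∖ {x}) ≠ ∅ for every such U.
  x = x34: open {x34} ∋ x has {x34} ∩ (A ∖ {x34}) = ∅, so x is NOT a limit point.
  x = x35: open {x35, x36} ∋ x has {x35, x36} ∩ (A ∖ {x35}) = ∅, so x is NOT a limit point.
  x = x36: opens ∋ x are {x35, x36}, {x34, x35, x36}; each meets A ∖ {x36}, so x IS a limit point.
Collecting: A' = {x36}.


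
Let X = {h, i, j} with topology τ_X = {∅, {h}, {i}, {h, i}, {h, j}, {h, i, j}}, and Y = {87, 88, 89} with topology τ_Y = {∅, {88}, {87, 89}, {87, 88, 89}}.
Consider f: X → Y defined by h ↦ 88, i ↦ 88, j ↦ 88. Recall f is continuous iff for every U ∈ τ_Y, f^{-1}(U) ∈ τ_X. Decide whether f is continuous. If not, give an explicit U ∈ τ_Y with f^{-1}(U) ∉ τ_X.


f IS continuous.

Compute f^{-1}(U) for each U ∈ τ_Y:
  U = ∅: f^{-1}(U) = ∅ ∈ τ_X ✓.
  U = {88}: f^{-1}(U) = {h, i, j} ∈ τ_X ✓.
  U = {87, 89}: f^{-1}(U) = ∅ ∈ τ_X ✓.
  U = {87, 88, 89}: f^{-1}(U) = {h, i, j} ∈ τ_X ✓.
Every preimage lies in τ_X, so f IS continuous.


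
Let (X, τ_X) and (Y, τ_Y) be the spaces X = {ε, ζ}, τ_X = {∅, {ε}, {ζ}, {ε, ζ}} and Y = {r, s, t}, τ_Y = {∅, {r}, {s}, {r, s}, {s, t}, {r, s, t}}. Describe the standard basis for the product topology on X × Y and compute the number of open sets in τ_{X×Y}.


Basis B = {∅ × ∅, {ε} × {r}, {ε} × {s}, {ζ} × {r}, {ζ} × {s}, {ε} × {r, s}, {ε, ζ} × {r}, {ε} × {s, t}, {ε, ζ} × {s}, {ζ} × {r, s}, {ζ} × {s, t}, {ε} × {r, s, t}, {ζ} × {r, s, t}, {ε, ζ} × {r, s}, {ε, ζ} × {s, t}, {ε, ζ} × {r, s, t}}; |τ_{X×Y}| = 36.

Enumerate products U × V with U ∈ τ_X, V ∈ τ_Y (deduplicated):
  ∅ × ∅ = {} (∅)
  {ε} × {r} = {(ε,r)}
  {ε} × {s} = {(ε,s)}
  {ζ} × {r} = {(ζ,r)}
  {ζ} × {s} = {(ζ,s)}
  {ε} × {r, s} = {(ε,r), (ε,s)}
  {ε, ζ} × {r} = {(ε,r), (ζ,r)}
  {ε} × {s, t} = {(ε,s), (ε,t)}
  {ε, ζ} × {s} = {(ε,s), (ζ,s)}
  {ζ} × {r, s} = {(ζ,r), (ζ,s)}
  {ζ} × {s, t} = {(ζ,s), (ζ,t)}
  {ε} × {r, s, t} = {(ε,r), (ε,s), (ε,t)}
  {ζ} × {r, s, t} = {(ζ,r), (ζ,s), (ζ,t)}
  {ε, ζ} × {r, s} = {(ε,r), (ε,s), (ζ,r), (ζ,s)}
  {ε, ζ} × {s, t} = {(ε,s), (ε,t), (ζ,s), (ζ,t)}
  {ε, ζ} × {r, s, t} = {(ε,r), (ε,s), (ε,t), (ζ,r), (ζ,s), (ζ,t)}
These 16 distinct sets form the basis B.
Close under arbitrary unions to get τ_{X×Y}; counting gives |τ_{X×Y}| = 36.


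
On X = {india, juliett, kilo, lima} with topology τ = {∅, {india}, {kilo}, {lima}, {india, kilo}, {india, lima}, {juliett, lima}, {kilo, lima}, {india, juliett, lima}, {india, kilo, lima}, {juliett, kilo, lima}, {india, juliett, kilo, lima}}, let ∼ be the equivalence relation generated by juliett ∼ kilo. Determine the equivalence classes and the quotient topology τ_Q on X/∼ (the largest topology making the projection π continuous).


X/∼ = {[india], [juliett=kilo], [lima]}; |τ_Q| = 6.

Equivalence classes: [india], [juliett=kilo], [lima].
Quotient map π: X → X/∼ sends india ↦ [india], juliett ↦ [juliett=kilo], kilo ↦ [juliett=kilo], lima ↦ [lima].
For each subset V ⊆ X/∼, compute π^{-1}(V) ⊆ X and check whether π^{-1}(V) ∈ τ. V is open in τ_Q iff π^{-1}(V) ∈ τ.
  V = {}: π^{-1}(V) = ∅ ∈ τ ✓.
  V = {[india]}: π^{-1}(V) = {india} ∈ τ ✓.
  V = {[juliett=kilo]}: π^{-1}(V) = {juliett, kilo} ∉ τ ✗.
  V = {[india], [juliett=kilo]}: π^{-1}(V) = {india, juliett, kilo} ∉ τ ✗.
  V = {[lima]}: π^{-1}(V) = {lima} ∈ τ ✓.
  V = {[india], [lima]}: π^{-1}(V) = {india, lima} ∈ τ ✓.
  V = {[juliett=kilo], [lima]}: π^{-1}(V) = {juliett, kilo, lima} ∈ τ ✓.
  V = {[india], [juliett=kilo], [lima]}: π^{-1}(V) = {india, juliett, kilo, lima} ∈ τ ✓.
Open sets in the quotient: τ_Q = {{}, {[india]}, {[lima]}, {[india], [lima]}, {[juliett=kilo], [lima]}, {[india], [juliett=kilo], [lima]}} (6 elements).


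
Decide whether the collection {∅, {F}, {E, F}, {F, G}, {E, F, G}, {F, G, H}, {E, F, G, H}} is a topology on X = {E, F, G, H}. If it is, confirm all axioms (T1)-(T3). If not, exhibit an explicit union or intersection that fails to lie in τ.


τ IS a topology on X.

Axiom (T1): ∅ ∈ τ? Yes; X ∈ τ? Yes.
Axiom (T2/T3): check pairwise unions and intersections of members of τ.
All pairwise intersections and unions checked — each lies in τ. Therefore τ satisfies (T1), (T2), (T3): it IS a topology on X.


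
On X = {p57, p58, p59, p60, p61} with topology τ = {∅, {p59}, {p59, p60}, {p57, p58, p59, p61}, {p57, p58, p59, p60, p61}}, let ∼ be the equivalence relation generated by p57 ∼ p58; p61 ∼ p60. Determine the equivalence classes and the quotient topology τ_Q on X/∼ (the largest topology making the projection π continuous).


X/∼ = {[p57=p58], [p59], [p60=p61]}; |τ_Q| = 3.

Equivalence classes: [p57=p58], [p59], [p60=p61].
Quotient map π: X → X/∼ sends p57 ↦ [p57=p58], p58 ↦ [p57=p58], p59 ↦ [p59], p60 ↦ [p60=p61], p61 ↦ [p60=p61].
For each subset V ⊆ X/∼, compute π^{-1}(V) ⊆ X and check whether π^{-1}(V) ∈ τ. V is open in τ_Q iff π^{-1}(V) ∈ τ.
  V = {}: π^{-1}(V) = ∅ ∈ τ ✓.
  V = {[p57=p58]}: π^{-1}(V) = {p57, p58} ∉ τ ✗.
  V = {[p59]}: π^{-1}(V) = {p59} ∈ τ ✓.
  V = {[p57=p58], [p59]}: π^{-1}(V) = {p57, p58, p59} ∉ τ ✗.
  V = {[p60=p61]}: π^{-1}(V) = {p60, p61} ∉ τ ✗.
  V = {[p57=p58], [p60=p61]}: π^{-1}(V) = {p57, p58, p60, p61} ∉ τ ✗.
  V = {[p59], [p60=p61]}: π^{-1}(V) = {p59, p60, p61} ∉ τ ✗.
  V = {[p57=p58], [p59], [p60=p61]}: π^{-1}(V) = {p57, p58, p59, p60, p61} ∈ τ ✓.
Open sets in the quotient: τ_Q = {{}, {[p59]}, {[p57=p58], [p59], [p60=p61]}} (3 elements).


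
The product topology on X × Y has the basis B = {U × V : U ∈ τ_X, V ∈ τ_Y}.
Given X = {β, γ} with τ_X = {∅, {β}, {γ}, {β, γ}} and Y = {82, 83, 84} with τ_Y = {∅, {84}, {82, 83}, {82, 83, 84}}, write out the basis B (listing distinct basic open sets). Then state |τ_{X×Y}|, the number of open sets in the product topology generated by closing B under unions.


Basis B = {∅ × ∅, {β} × {84}, {γ} × {84}, {β} × {82, 83}, {β, γ} × {84}, {γ} × {82, 83}, {β} × {82, 83, 84}, {γ} × {82, 83, 84}, {β, γ} × {82, 83}, {β, γ} × {82, 83, 84}}; |τ_{X×Y}| = 16.

Enumerate products U × V with U ∈ τ_X, V ∈ τ_Y (deduplicated):
  ∅ × ∅ = {} (∅)
  {β} × {84} = {(β,84)}
  {γ} × {84} = {(γ,84)}
  {β} × {82, 83} = {(β,82), (β,83)}
  {β, γ} × {84} = {(β,84), (γ,84)}
  {γ} × {82, 83} = {(γ,82), (γ,83)}
  {β} × {82, 83, 84} = {(β,82), (β,83), (β,84)}
  {γ} × {82, 83, 84} = {(γ,82), (γ,83), (γ,84)}
  {β, γ} × {82, 83} = {(β,82), (β,83), (γ,82), (γ,83)}
  {β, γ} × {82, 83, 84} = {(β,82), (β,83), (β,84), (γ,82), (γ,83), (γ,84)}
These 10 distinct sets form the basis B.
Close under arbitrary unions to get τ_{X×Y}; counting gives |τ_{X×Y}| = 16.


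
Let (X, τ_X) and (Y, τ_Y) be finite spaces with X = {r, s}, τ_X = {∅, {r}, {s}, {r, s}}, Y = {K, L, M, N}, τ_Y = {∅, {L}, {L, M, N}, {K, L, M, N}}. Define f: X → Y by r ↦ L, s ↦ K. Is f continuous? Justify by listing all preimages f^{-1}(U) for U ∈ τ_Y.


f IS continuous.

Compute f^{-1}(U) for each U ∈ τ_Y:
  U = ∅: f^{-1}(U) = ∅ ∈ τ_X ✓.
  U = {L}: f^{-1}(U) = {r} ∈ τ_X ✓.
  U = {L, M, N}: f^{-1}(U) = {r} ∈ τ_X ✓.
  U = {K, L, M, N}: f^{-1}(U) = {r, s} ∈ τ_X ✓.
Every preimage lies in τ_X, so f IS continuous.


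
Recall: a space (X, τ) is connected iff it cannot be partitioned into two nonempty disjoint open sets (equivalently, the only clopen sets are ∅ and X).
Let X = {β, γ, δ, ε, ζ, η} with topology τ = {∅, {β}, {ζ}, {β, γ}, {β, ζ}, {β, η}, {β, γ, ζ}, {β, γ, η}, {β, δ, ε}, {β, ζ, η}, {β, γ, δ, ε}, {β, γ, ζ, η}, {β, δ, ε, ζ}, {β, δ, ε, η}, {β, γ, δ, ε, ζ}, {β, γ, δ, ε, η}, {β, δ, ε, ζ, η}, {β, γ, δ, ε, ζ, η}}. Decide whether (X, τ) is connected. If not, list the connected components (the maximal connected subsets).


(X, τ) is disconnected; components = [{ζ}, {β, γ, δ, ε, η}].

Find clopen sets (U ∈ τ with X ∖ U ∈ τ):
  U = ∅, X ∖ U = {β, γ, δ, ε, ζ, η} — both open, so U is clopen.
  U = {ζ}, X ∖ U = {β, γ, δ, ε, η} — both open, so U is clopen.
  U = {β, γ, δ, ε, η}, X ∖ U = {ζ} — both open, so U is clopen.
  U = {β, γ, δ, ε, ζ, η}, X ∖ U = ∅ — both open, so U is clopen.
Nontrivial clopen(s) exist: e.g. {ζ}. So (X, τ) is disconnected.
Compute connected components by grouping points that agree on all clopens:
  component: {ζ}
  component: {β, γ, δ, ε, η}


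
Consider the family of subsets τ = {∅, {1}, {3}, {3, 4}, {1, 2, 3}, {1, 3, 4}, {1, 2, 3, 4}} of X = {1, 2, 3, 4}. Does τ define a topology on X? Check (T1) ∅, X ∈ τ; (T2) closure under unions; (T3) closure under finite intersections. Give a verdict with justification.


τ is NOT a topology on X.

Axiom (T1): ∅ ∈ τ? Yes; X ∈ τ? Yes.
Axiom (T2/T3): check pairwise unions and intersections of members of τ.
Counterexample for (T2): {1} ∪ {3} = {1, 3} ∉ τ. Therefore τ is NOT a topology.


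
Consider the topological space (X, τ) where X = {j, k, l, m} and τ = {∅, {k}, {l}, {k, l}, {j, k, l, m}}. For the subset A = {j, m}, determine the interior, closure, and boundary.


int(A) = ∅, cl(A) = {j, m}, ∂A = {j, m}.

Closed sets in (X, τ) are complements of opens:
  closed(X, τ) = {∅, {j, m}, {j, k, m}, {j, l, m}, {j, k, l, m}}.
int(A) = ⋃ {U ∈ τ : U ⊆ A}. Opens contained in A: ∅.
Taking the union of these: int(A) = ∅.
cl(A) = ⋂ {C closed : A ⊆ C}. Closed sets containing A: {j, m}, {j, k, m}, {j, l, m}, {j, k, l, m}.
Intersecting these: cl(A) = {j, m}.
∂A = cl(A) ∖ int(A) = {j, m} ∖ ∅ = {j, m}.


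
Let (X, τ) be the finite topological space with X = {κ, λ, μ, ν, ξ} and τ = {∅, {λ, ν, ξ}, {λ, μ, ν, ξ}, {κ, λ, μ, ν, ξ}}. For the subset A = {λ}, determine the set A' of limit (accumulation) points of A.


A' = {κ, μ, ν, ξ}

For each x ∈ X, list the open sets U ∈ τ with x ∈ U, then check whether U ∩ (A ∖ {x}) ≠ ∅ for every such U.
  x = κ: opens ∋ x are {κ, λ, μ, ν, ξ}; each meets A ∖ {κ}, so x IS a limit point.
  x = λ: open {λ, ν, ξ} ∋ x has {λ, ν, ξ} ∩ (A ∖ {λ}) = ∅, so x is NOT a limit point.
  x = μ: opens ∋ x are {λ, μ, ν, ξ}, {κ, λ, μ, ν, ξ}; each meets A ∖ {μ}, so x IS a limit point.
  x = ν: opens ∋ x are {λ, ν, ξ}, {λ, μ, ν, ξ}, {κ, λ, μ, ν, ξ}; each meets A ∖ {ν}, so x IS a limit point.
  x = ξ: opens ∋ x are {λ, ν, ξ}, {λ, μ, ν, ξ}, {κ, λ, μ, ν, ξ}; each meets A ∖ {ξ}, so x IS a limit point.
Collecting: A' = {κ, μ, ν, ξ}.


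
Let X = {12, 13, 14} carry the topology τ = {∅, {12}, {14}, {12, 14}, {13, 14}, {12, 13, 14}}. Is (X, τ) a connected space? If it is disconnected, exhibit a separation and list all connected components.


(X, τ) is disconnected; components = [{12}, {13, 14}].

Find clopen sets (U ∈ τ with X ∖ U ∈ τ):
  U = ∅, X ∖ U = {12, 13, 14} — both open, so U is clopen.
  U = {12}, X ∖ U = {13, 14} — both open, so U is clopen.
  U = {13, 14}, X ∖ U = {12} — both open, so U is clopen.
  U = {12, 13, 14}, X ∖ U = ∅ — both open, so U is clopen.
Nontrivial clopen(s) exist: e.g. {13, 14}. So (X, τ) is disconnected.
Compute connected components by grouping points that agree on all clopens:
  component: {12}
  component: {13, 14}


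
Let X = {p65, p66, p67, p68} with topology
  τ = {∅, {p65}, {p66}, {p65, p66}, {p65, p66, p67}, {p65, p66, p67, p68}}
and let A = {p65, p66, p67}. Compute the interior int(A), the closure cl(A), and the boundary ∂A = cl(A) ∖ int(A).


int(A) = {p65, p66, p67}, cl(A) = {p65, p66, p67, p68}, ∂A = {p68}.

Closed sets in (X, τ) are complements of opens:
  closed(X, τ) = {∅, {p68}, {p67, p68}, {p65, p67, p68}, {p66, p67, p68}, {p65, p66, p67, p68}}.
int(A) = ⋃ {U ∈ τ : U ⊆ A}. Opens contained in A: ∅, {p65}, {p66}, {p65, p66}, {p65, p66, p67}.
Taking the union of these: int(A) = {p65, p66, p67}.
cl(A) = ⋂ {C closed : A ⊆ C}. Closed sets containing A: {p65, p66, p67, p68}.
Intersecting these: cl(A) = {p65, p66, p67, p68}.
∂A = cl(A) ∖ int(A) = {p65, p66, p67, p68} ∖ {p65, p66, p67} = {p68}.


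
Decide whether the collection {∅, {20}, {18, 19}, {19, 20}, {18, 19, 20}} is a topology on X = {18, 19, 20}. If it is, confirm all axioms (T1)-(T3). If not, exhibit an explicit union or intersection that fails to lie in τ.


τ is NOT a topology on X.

Axiom (T1): ∅ ∈ τ? Yes; X ∈ τ? Yes.
Axiom (T2/T3): check pairwise unions and intersections of members of τ.
Counterexample for (T3): {18, 19} ∩ {19, 20} = {19} ∉ τ. Therefore τ is NOT a topology.


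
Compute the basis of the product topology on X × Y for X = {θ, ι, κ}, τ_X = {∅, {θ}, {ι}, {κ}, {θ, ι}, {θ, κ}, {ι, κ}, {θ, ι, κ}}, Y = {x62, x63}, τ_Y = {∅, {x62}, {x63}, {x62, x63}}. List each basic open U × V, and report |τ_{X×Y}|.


Basis B = {∅ × ∅, {θ} × {x62}, {θ} × {x63}, {ι} × {x62}, {ι} × {x63}, {κ} × {x62}, {κ} × {x63}, {θ} × {x62, x63}, {θ, ι} × {x62}, {θ, κ} × {x62}, {θ, ι} × {x63}, {θ, κ} × {x63}, {ι} × {x62, x63}, {ι, κ} × {x62}, {ι, κ} × {x63}, {κ} × {x62, x63}, {θ, ι, κ} × {x62}, {θ, ι, κ} × {x63}, {θ, ι} × {x62, x63}, {θ, κ} × {x62, x63}, {ι, κ} × {x62, x63}, {θ, ι, κ} × {x62, x63}}; |τ_{X×Y}| = 64.

Enumerate products U × V with U ∈ τ_X, V ∈ τ_Y (deduplicated):
  ∅ × ∅ = {} (∅)
  {θ} × {x62} = {(θ,x62)}
  {θ} × {x63} = {(θ,x63)}
  {ι} × {x62} = {(ι,x62)}
  {ι} × {x63} = {(ι,x63)}
  {κ} × {x62} = {(κ,x62)}
  {κ} × {x63} = {(κ,x63)}
  {θ} × {x62, x63} = {(θ,x62), (θ,x63)}
  {θ, ι} × {x62} = {(θ,x62), (ι,x62)}
  {θ, κ} × {x62} = {(θ,x62), (κ,x62)}
  {θ, ι} × {x63} = {(θ,x63), (ι,x63)}
  {θ, κ} × {x63} = {(θ,x63), (κ,x63)}
  {ι} × {x62, x63} = {(ι,x62), (ι,x63)}
  {ι, κ} × {x62} = {(ι,x62), (κ,x62)}
  {ι, κ} × {x63} = {(ι,x63), (κ,x63)}
  {κ} × {x62, x63} = {(κ,x62), (κ,x63)}
  {θ, ι, κ} × {x62} = {(θ,x62), (ι,x62), (κ,x62)}
  {θ, ι, κ} × {x63} = {(θ,x63), (ι,x63), (κ,x63)}
  {θ, ι} × {x62, x63} = {(θ,x62), (θ,x63), (ι,x62), (ι,x63)}
  {θ, κ} × {x62, x63} = {(θ,x62), (θ,x63), (κ,x62), (κ,x63)}
  {ι, κ} × {x62, x63} = {(ι,x62), (ι,x63), (κ,x62), (κ,x63)}
  {θ, ι, κ} × {x62, x63} = {(θ,x62), (θ,x63), (ι,x62), (ι,x63), (κ,x62), (κ,x63)}
These 22 distinct sets form the basis B.
Close under arbitrary unions to get τ_{X×Y}; counting gives |τ_{X×Y}| = 64.


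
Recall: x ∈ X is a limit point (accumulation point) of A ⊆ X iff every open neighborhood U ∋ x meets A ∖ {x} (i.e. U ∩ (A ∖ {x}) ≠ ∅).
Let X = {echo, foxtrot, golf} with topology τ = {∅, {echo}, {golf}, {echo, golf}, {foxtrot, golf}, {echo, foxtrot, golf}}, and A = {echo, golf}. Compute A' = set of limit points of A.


A' = {foxtrot}

For each x ∈ X, list the open sets U ∈ τ with x ∈ U, then check whether U ∩ (A ∖ {x}) ≠ ∅ for every such U.
  x = echo: open {echo} ∋ x has {echo} ∩ (A ∖ {echo}) = ∅, so x is NOT a limit point.
  x = foxtrot: opens ∋ x are {foxtrot, golf}, {echo, foxtrot, golf}; each meets A ∖ {foxtrot}, so x IS a limit point.
  x = golf: open {golf} ∋ x has {golf} ∩ (A ∖ {golf}) = ∅, so x is NOT a limit point.
Collecting: A' = {foxtrot}.


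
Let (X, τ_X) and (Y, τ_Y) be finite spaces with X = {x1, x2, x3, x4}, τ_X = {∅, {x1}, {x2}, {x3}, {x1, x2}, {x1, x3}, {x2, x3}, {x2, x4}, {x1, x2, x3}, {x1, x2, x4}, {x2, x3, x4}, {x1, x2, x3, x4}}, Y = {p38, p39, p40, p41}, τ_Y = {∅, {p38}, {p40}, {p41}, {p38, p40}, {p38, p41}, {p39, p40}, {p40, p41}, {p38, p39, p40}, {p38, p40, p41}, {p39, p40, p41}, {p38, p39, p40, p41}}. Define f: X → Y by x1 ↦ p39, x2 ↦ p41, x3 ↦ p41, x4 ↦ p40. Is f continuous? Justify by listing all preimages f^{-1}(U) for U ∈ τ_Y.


f is NOT continuous.

Compute f^{-1}(U) for each U ∈ τ_Y:
  U = ∅: f^{-1}(U) = ∅ ∈ τ_X ✓.
  U = {p38}: f^{-1}(U) = ∅ ∈ τ_X ✓.
  U = {p40}: f^{-1}(U) = {x4} ∉ τ_X ✗.
  U = {p41}: f^{-1}(U) = {x2, x3} ∈ τ_X ✓.
  U = {p38, p40}: f^{-1}(U) = {x4} ∉ τ_X ✗.
  U = {p38, p41}: f^{-1}(U) = {x2, x3} ∈ τ_X ✓.
  U = {p39, p40}: f^{-1}(U) = {x1, x4} ∉ τ_X ✗.
  U = {p40, p41}: f^{-1}(U) = {x2, x3, x4} ∈ τ_X ✓.
  U = {p38, p39, p40}: f^{-1}(U) = {x1, x4} ∉ τ_X ✗.
  U = {p38, p40, p41}: f^{-1}(U) = {x2, x3, x4} ∈ τ_X ✓.
  U = {p39, p40, p41}: f^{-1}(U) = {x1, x2, x3, x4} ∈ τ_X ✓.
  U = {p38, p39, p40, p41}: f^{-1}(U) = {x1, x2, x3, x4} ∈ τ_X ✓.
Found U = {p40} with f^{-1}(U) = {x4} not in τ_X. Therefore f is NOT continuous.


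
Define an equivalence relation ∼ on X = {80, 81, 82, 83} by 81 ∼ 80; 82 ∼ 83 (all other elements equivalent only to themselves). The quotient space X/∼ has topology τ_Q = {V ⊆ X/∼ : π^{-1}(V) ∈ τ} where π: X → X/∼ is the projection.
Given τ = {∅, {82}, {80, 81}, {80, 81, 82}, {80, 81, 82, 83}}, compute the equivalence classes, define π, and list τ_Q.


X/∼ = {[80=81], [82=83]}; |τ_Q| = 3.

Equivalence classes: [80=81], [82=83].
Quotient map π: X → X/∼ sends 80 ↦ [80=81], 81 ↦ [80=81], 82 ↦ [82=83], 83 ↦ [82=83].
For each subset V ⊆ X/∼, compute π^{-1}(V) ⊆ X and check whether π^{-1}(V) ∈ τ. V is open in τ_Q iff π^{-1}(V) ∈ τ.
  V = {}: π^{-1}(V) = ∅ ∈ τ ✓.
  V = {[80=81]}: π^{-1}(V) = {80, 81} ∈ τ ✓.
  V = {[82=83]}: π^{-1}(V) = {82, 83} ∉ τ ✗.
  V = {[80=81], [82=83]}: π^{-1}(V) = {80, 81, 82, 83} ∈ τ ✓.
Open sets in the quotient: τ_Q = {{}, {[80=81]}, {[80=81], [82=83]}} (3 elements).


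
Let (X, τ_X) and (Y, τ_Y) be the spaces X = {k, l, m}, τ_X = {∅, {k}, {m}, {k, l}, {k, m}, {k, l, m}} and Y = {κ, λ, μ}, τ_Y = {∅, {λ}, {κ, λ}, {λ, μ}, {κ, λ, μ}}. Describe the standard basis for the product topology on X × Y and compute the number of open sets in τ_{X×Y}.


Basis B = {∅ × ∅, {k} × {λ}, {m} × {λ}, {k} × {κ, λ}, {k} × {λ, μ}, {k, l} × {λ}, {k, m} × {λ}, {m} × {κ, λ}, {m} × {λ, μ}, {k} × {κ, λ, μ}, {k, l, m} × {λ}, {m} × {κ, λ, μ}, {k, l} × {κ, λ}, {k, m} × {κ, λ}, {k, l} × {λ, μ}, {k, m} × {λ, μ}, {k, l} × {κ, λ, μ}, {k, m} × {κ, λ, μ}, {k, l, m} × {κ, λ}, {k, l, m} × {λ, μ}, {k, l, m} × {κ, λ, μ}}; |τ_{X×Y}| = 70.

Enumerate products U × V with U ∈ τ_X, V ∈ τ_Y (deduplicated):
  ∅ × ∅ = {} (∅)
  {k} × {λ} = {(k,λ)}
  {m} × {λ} = {(m,λ)}
  {k} × {κ, λ} = {(k,κ), (k,λ)}
  {k} × {λ, μ} = {(k,λ), (k,μ)}
  {k, l} × {λ} = {(k,λ), (l,λ)}
  {k, m} × {λ} = {(k,λ), (m,λ)}
  {m} × {κ, λ} = {(m,κ), (m,λ)}
  {m} × {λ, μ} = {(m,λ), (m,μ)}
  {k} × {κ, λ, μ} = {(k,κ), (k,λ), (k,μ)}
  {k, l, m} × {λ} = {(k,λ), (l,λ), (m,λ)}
  {m} × {κ, λ, μ} = {(m,κ), (m,λ), (m,μ)}
  {k, l} × {κ, λ} = {(k,κ), (k,λ), (l,κ), (l,λ)}
  {k, m} × {κ, λ} = {(k,κ), (k,λ), (m,κ), (m,λ)}
  {k, l} × {λ, μ} = {(k,λ), (k,μ), (l,λ), (l,μ)}
  {k, m} × {λ, μ} = {(k,λ), (k,μ), (m,λ), (m,μ)}
  {k, l} × {κ, λ, μ} = {(k,κ), (k,λ), (k,μ), (l,κ), (l,λ), (l,μ)}
  {k, m} × {κ, λ, μ} = {(k,κ), (k,λ), (k,μ), (m,κ), (m,λ), (m,μ)}
  {k, l, m} × {κ, λ} = {(k,κ), (k,λ), (l,κ), (l,λ), (m,κ), (m,λ)}
  {k, l, m} × {λ, μ} = {(k,λ), (k,μ), (l,λ), (l,μ), (m,λ), (m,μ)}
  {k, l, m} × {κ, λ, μ} = {(k,κ), (k,λ), (k,μ), (l,κ), (l,λ), (l,μ), (m,κ), (m,λ), (m,μ)}
These 21 distinct sets form the basis B.
Close under arbitrary unions to get τ_{X×Y}; counting gives |τ_{X×Y}| = 70.


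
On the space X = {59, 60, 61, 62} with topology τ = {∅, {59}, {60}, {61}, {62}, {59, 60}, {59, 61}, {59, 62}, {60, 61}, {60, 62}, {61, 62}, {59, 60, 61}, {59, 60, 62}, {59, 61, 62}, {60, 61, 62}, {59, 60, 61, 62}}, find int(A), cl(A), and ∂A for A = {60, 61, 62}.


int(A) = {60, 61, 62}, cl(A) = {60, 61, 62}, ∂A = ∅.

Closed sets in (X, τ) are complements of opens:
  closed(X, τ) = {∅, {59}, {60}, {61}, {62}, {59, 60}, {59, 61}, {59, 62}, {60, 61}, {60, 62}, {61, 62}, {59, 60, 61}, {59, 60, 62}, {59, 61, 62}, {60, 61, 62}, {59, 60, 61, 62}}.
int(A) = ⋃ {U ∈ τ : U ⊆ A}. Opens contained in A: ∅, {60}, {61}, {62}, {60, 61}, {60, 62}, {61, 62}, {60, 61, 62}.
Taking the union of these: int(A) = {60, 61, 62}.
cl(A) = ⋂ {C closed : A ⊆ C}. Closed sets containing A: {60, 61, 62}, {59, 60, 61, 62}.
Intersecting these: cl(A) = {60, 61, 62}.
∂A = cl(A) ∖ int(A) = {60, 61, 62} ∖ {60, 61, 62} = ∅.


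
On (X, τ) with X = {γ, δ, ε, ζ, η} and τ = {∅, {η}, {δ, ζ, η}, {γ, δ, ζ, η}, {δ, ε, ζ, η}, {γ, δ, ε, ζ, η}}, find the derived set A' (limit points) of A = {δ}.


A' = {γ, ε, ζ}

For each x ∈ X, list the open sets U ∈ τ with x ∈ U, then check whether U ∩ (A ∖ {x}) ≠ ∅ for every such U.
  x = γ: opens ∋ x are {γ, δ, ζ, η}, {γ, δ, ε, ζ, η}; each meets A ∖ {γ}, so x IS a limit point.
  x = δ: open {δ, ζ, η} ∋ x has {δ, ζ, η} ∩ (A ∖ {δ}) = ∅, so x is NOT a limit point.
  x = ε: opens ∋ x are {δ, ε, ζ, η}, {γ, δ, ε, ζ, η}; each meets A ∖ {ε}, so x IS a limit point.
  x = ζ: opens ∋ x are {δ, ζ, η}, {γ, δ, ζ, η}, {δ, ε, ζ, η}, {γ, δ, ε, ζ, η}; each meets A ∖ {ζ}, so x IS a limit point.
  x = η: open {η} ∋ x has {η} ∩ (A ∖ {η}) = ∅, so x is NOT a limit point.
Collecting: A' = {γ, ε, ζ}.


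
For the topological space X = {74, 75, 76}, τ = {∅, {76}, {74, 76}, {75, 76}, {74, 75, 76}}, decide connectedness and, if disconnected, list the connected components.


(X, τ) is connected.

Find clopen sets (U ∈ τ with X ∖ U ∈ τ):
  U = ∅, X ∖ U = {74, 75, 76} — both open, so U is clopen.
  U = {74, 75, 76}, X ∖ U = ∅ — both open, so U is clopen.
Only trivial clopens (∅ and X) exist, so (X, τ) is connected.
Compute connected components by grouping points that agree on all clopens:
  component: {74, 75, 76}


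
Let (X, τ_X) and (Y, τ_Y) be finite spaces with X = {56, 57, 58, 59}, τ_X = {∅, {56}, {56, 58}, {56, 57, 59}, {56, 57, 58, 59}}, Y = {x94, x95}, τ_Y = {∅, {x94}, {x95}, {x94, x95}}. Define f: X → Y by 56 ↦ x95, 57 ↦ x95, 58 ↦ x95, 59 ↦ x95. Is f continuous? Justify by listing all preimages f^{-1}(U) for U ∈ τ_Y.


f IS continuous.

Compute f^{-1}(U) for each U ∈ τ_Y:
  U = ∅: f^{-1}(U) = ∅ ∈ τ_X ✓.
  U = {x94}: f^{-1}(U) = ∅ ∈ τ_X ✓.
  U = {x95}: f^{-1}(U) = {56, 57, 58, 59} ∈ τ_X ✓.
  U = {x94, x95}: f^{-1}(U) = {56, 57, 58, 59} ∈ τ_X ✓.
Every preimage lies in τ_X, so f IS continuous.


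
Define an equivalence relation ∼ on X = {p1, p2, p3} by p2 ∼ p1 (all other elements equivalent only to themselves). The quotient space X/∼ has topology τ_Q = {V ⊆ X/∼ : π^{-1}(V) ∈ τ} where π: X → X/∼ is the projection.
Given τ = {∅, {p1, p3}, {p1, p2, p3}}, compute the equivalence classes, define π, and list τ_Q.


X/∼ = {[p1=p2], [p3]}; |τ_Q| = 2.

Equivalence classes: [p1=p2], [p3].
Quotient map π: X → X/∼ sends p1 ↦ [p1=p2], p2 ↦ [p1=p2], p3 ↦ [p3].
For each subset V ⊆ X/∼, compute π^{-1}(V) ⊆ X and check whether π^{-1}(V) ∈ τ. V is open in τ_Q iff π^{-1}(V) ∈ τ.
  V = {}: π^{-1}(V) = ∅ ∈ τ ✓.
  V = {[p1=p2]}: π^{-1}(V) = {p1, p2} ∉ τ ✗.
  V = {[p3]}: π^{-1}(V) = {p3} ∉ τ ✗.
  V = {[p1=p2], [p3]}: π^{-1}(V) = {p1, p2, p3} ∈ τ ✓.
Open sets in the quotient: τ_Q = {{}, {[p1=p2], [p3]}} (2 elements).


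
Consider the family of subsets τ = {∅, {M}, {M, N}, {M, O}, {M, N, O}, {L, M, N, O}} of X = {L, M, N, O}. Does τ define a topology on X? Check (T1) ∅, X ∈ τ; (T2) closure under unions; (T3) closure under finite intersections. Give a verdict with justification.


τ IS a topology on X.

Axiom (T1): ∅ ∈ τ? Yes; X ∈ τ? Yes.
Axiom (T2/T3): check pairwise unions and intersections of members of τ.
All pairwise intersections and unions checked — each lies in τ. Therefore τ satisfies (T1), (T2), (T3): it IS a topology on X.


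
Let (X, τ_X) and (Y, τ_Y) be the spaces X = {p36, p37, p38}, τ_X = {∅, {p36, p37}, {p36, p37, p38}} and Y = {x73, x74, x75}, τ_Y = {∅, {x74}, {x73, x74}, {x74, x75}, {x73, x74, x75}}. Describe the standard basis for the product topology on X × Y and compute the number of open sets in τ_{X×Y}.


Basis B = {∅ × ∅, {p36, p37} × {x74}, {p36, p37, p38} × {x74}, {p36, p37} × {x73, x74}, {p36, p37} × {x74, x75}, {p36, p37} × {x73, x74, x75}, {p36, p37, p38} × {x73, x74}, {p36, p37, p38} × {x74, x75}, {p36, p37, p38} × {x73, x74, x75}}; |τ_{X×Y}| = 14.

Enumerate products U × V with U ∈ τ_X, V ∈ τ_Y (deduplicated):
  ∅ × ∅ = {} (∅)
  {p36, p37} × {x74} = {(p36,x74), (p37,x74)}
  {p36, p37, p38} × {x74} = {(p36,x74), (p37,x74), (p38,x74)}
  {p36, p37} × {x73, x74} = {(p36,x73), (p36,x74), (p37,x73), (p37,x74)}
  {p36, p37} × {x74, x75} = {(p36,x74), (p36,x75), (p37,x74), (p37,x75)}
  {p36, p37} × {x73, x74, x75} = {(p36,x73), (p36,x74), (p36,x75), (p37,x73), (p37,x74), (p37,x75)}
  {p36, p37, p38} × {x73, x74} = {(p36,x73), (p36,x74), (p37,x73), (p37,x74), (p38,x73), (p38,x74)}
  {p36, p37, p38} × {x74, x75} = {(p36,x74), (p36,x75), (p37,x74), (p37,x75), (p38,x74), (p38,x75)}
  {p36, p37, p38} × {x73, x74, x75} = {(p36,x73), (p36,x74), (p36,x75), (p37,x73), (p37,x74), (p37,x75), (p38,x73), (p38,x74), (p38,x75)}
These 9 distinct sets form the basis B.
Close under arbitrary unions to get τ_{X×Y}; counting gives |τ_{X×Y}| = 14.


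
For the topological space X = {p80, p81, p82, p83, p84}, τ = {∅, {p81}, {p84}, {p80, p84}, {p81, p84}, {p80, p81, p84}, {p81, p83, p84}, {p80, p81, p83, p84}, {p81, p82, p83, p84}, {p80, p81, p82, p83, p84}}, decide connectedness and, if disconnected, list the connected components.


(X, τ) is connected.

Find clopen sets (U ∈ τ with X ∖ U ∈ τ):
  U = ∅, X ∖ U = {p80, p81, p82, p83, p84} — both open, so U is clopen.
  U = {p80, p81, p82, p83, p84}, X ∖ U = ∅ — both open, so U is clopen.
Only trivial clopens (∅ and X) exist, so (X, τ) is connected.
Compute connected components by grouping points that agree on all clopens:
  component: {p80, p81, p82, p83, p84}


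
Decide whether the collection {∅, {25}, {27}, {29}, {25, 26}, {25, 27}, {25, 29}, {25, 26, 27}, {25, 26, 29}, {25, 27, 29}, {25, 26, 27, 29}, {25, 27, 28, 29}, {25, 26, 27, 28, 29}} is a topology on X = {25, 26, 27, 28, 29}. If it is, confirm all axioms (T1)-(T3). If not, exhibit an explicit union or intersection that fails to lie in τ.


τ is NOT a topology on X.

Axiom (T1): ∅ ∈ τ? Yes; X ∈ τ? Yes.
Axiom (T2/T3): check pairwise unions and intersections of members of τ.
Counterexample for (T2): {27} ∪ {29} = {27, 29} ∉ τ. Therefore τ is NOT a topology.


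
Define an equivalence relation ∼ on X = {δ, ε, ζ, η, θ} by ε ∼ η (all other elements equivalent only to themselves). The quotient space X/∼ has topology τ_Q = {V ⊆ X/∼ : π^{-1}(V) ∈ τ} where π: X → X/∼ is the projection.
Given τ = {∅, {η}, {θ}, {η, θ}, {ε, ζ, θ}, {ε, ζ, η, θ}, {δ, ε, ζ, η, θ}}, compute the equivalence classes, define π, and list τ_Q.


X/∼ = {[δ], [ε=η], [ζ], [θ]}; |τ_Q| = 4.

Equivalence classes: [δ], [ε=η], [ζ], [θ].
Quotient map π: X → X/∼ sends δ ↦ [δ], ε ↦ [ε=η], ζ ↦ [ζ], η ↦ [ε=η], θ ↦ [θ].
For each subset V ⊆ X/∼, compute π^{-1}(V) ⊆ X and check whether π^{-1}(V) ∈ τ. V is open in τ_Q iff π^{-1}(V) ∈ τ.
  V = {}: π^{-1}(V) = ∅ ∈ τ ✓.
  V = {[δ]}: π^{-1}(V) = {δ} ∉ τ ✗.
  V = {[ε=η]}: π^{-1}(V) = {ε, η} ∉ τ ✗.
  V = {[δ], [ε=η]}: π^{-1}(V) = {δ, ε, η} ∉ τ ✗.
  V = {[ζ]}: π^{-1}(V) = {ζ} ∉ τ ✗.
  V = {[δ], [ζ]}: π^{-1}(V) = {δ, ζ} ∉ τ ✗.
  V = {[ε=η], [ζ]}: π^{-1}(V) = {ε, ζ, η} ∉ τ ✗.
  V = {[δ], [ε=η], [ζ]}: π^{-1}(V) = {δ, ε, ζ, η} ∉ τ ✗.
  V = {[θ]}: π^{-1}(V) = {θ} ∈ τ ✓.
  V = {[δ], [θ]}: π^{-1}(V) = {δ, θ} ∉ τ ✗.
  V = {[ε=η], [θ]}: π^{-1}(V) = {ε, η, θ} ∉ τ ✗.
  V = {[δ], [ε=η], [θ]}: π^{-1}(V) = {δ, ε, η, θ} ∉ τ ✗.
  V = {[ζ], [θ]}: π^{-1}(V) = {ζ, θ} ∉ τ ✗.
  V = {[δ], [ζ], [θ]}: π^{-1}(V) = {δ, ζ, θ} ∉ τ ✗.
  V = {[ε=η], [ζ], [θ]}: π^{-1}(V) = {ε, ζ, η, θ} ∈ τ ✓.
  V = {[δ], [ε=η], [ζ], [θ]}: π^{-1}(V) = {δ, ε, ζ, η, θ} ∈ τ ✓.
Open sets in the quotient: τ_Q = {{}, {[θ]}, {[ε=η], [ζ], [θ]}, {[δ], [ε=η], [ζ], [θ]}} (4 elements).


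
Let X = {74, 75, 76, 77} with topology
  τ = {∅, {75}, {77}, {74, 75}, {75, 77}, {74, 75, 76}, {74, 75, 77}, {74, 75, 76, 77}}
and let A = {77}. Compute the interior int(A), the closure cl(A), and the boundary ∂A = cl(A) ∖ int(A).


int(A) = {77}, cl(A) = {77}, ∂A = ∅.

Closed sets in (X, τ) are complements of opens:
  closed(X, τ) = {∅, {76}, {77}, {74, 76}, {76, 77}, {74, 75, 76}, {74, 76, 77}, {74, 75, 76, 77}}.
int(A) = ⋃ {U ∈ τ : U ⊆ A}. Opens contained in A: ∅, {77}.
Taking the union of these: int(A) = {77}.
cl(A) = ⋂ {C closed : A ⊆ C}. Closed sets containing A: {77}, {76, 77}, {74, 76, 77}, {74, 75, 76, 77}.
Intersecting these: cl(A) = {77}.
∂A = cl(A) ∖ int(A) = {77} ∖ {77} = ∅.


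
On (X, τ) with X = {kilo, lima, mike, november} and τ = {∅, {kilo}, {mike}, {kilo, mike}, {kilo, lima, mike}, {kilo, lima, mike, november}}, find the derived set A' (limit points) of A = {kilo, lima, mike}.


A' = {lima, november}

For each x ∈ X, list the open sets U ∈ τ with x ∈ U, then check whether U ∩ (A ∖ {x}) ≠ ∅ for every such U.
  x = kilo: open {kilo} ∋ x has {kilo} ∩ (A ∖ {kilo}) = ∅, so x is NOT a limit point.
  x = lima: opens ∋ x are {kilo, lima, mike}, {kilo, lima, mike, november}; each meets A ∖ {lima}, so x IS a limit point.
  x = mike: open {mike} ∋ x has {mike} ∩ (A ∖ {mike}) = ∅, so x is NOT a limit point.
  x = november: opens ∋ x are {kilo, lima, mike, november}; each meets A ∖ {november}, so x IS a limit point.
Collecting: A' = {lima, november}.


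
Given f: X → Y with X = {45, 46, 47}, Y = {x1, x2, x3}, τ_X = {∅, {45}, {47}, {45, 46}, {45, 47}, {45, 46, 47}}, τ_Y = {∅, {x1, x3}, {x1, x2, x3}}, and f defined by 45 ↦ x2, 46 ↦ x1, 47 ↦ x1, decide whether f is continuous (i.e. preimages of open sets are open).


f is NOT continuous.

Compute f^{-1}(U) for each U ∈ τ_Y:
  U = ∅: f^{-1}(U) = ∅ ∈ τ_X ✓.
  U = {x1, x3}: f^{-1}(U) = {46, 47} ∉ τ_X ✗.
  U = {x1, x2, x3}: f^{-1}(U) = {45, 46, 47} ∈ τ_X ✓.
Found U = {x1, x3} with f^{-1}(U) = {46, 47} not in τ_X. Therefore f is NOT continuous.


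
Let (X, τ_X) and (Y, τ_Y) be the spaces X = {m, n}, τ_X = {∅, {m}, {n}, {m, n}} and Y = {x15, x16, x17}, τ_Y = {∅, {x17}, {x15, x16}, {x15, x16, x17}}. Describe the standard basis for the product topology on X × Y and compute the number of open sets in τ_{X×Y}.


Basis B = {∅ × ∅, {m} × {x17}, {n} × {x17}, {m} × {x15, x16}, {m, n} × {x17}, {n} × {x15, x16}, {m} × {x15, x16, x17}, {n} × {x15, x16, x17}, {m, n} × {x15, x16}, {m, n} × {x15, x16, x17}}; |τ_{X×Y}| = 16.

Enumerate products U × V with U ∈ τ_X, V ∈ τ_Y (deduplicated):
  ∅ × ∅ = {} (∅)
  {m} × {x17} = {(m,x17)}
  {n} × {x17} = {(n,x17)}
  {m} × {x15, x16} = {(m,x15), (m,x16)}
  {m, n} × {x17} = {(m,x17), (n,x17)}
  {n} × {x15, x16} = {(n,x15), (n,x16)}
  {m} × {x15, x16, x17} = {(m,x15), (m,x16), (m,x17)}
  {n} × {x15, x16, x17} = {(n,x15), (n,x16), (n,x17)}
  {m, n} × {x15, x16} = {(m,x15), (m,x16), (n,x15), (n,x16)}
  {m, n} × {x15, x16, x17} = {(m,x15), (m,x16), (m,x17), (n,x15), (n,x16), (n,x17)}
These 10 distinct sets form the basis B.
Close under arbitrary unions to get τ_{X×Y}; counting gives |τ_{X×Y}| = 16.
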